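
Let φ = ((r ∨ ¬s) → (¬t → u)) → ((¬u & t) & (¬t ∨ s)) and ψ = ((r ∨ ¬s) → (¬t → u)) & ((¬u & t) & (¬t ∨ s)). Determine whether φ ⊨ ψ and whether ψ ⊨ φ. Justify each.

Not equivalent: only (⇐) holds.

(⇐) Assume the antecedent. If t is true, the antecedent forces (t = T, s = T, r = F, u = F) or (t = T, s = T, r = T, u = F), and the consequent holds there. If t is false, the antecedent cannot hold. Either way the consequent holds.

(⇒) This fails. Under t = F, s = F, r = F, u = F, the left side is true but the right side is false.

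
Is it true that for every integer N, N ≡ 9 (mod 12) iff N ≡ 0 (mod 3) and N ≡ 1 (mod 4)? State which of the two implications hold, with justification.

Both directions hold; the statement is true.

(→) Suppose N ≡ 9 (mod 12); write N = 12j + 9. Since 3 ∣ 12, reducing mod 3 gives N ≡ 9 ≡ 0 (mod 3); since 4 ∣ 12, reducing mod 4 gives N ≡ 9 ≡ 1 (mod 4).

(←) Conversely, if N ≡ 0 (mod 3) and N ≡ 1 (mod 4), then by the Chinese remainder theorem N ≡ 9 (mod 12). This is exactly N ≡ 9 (mod 12).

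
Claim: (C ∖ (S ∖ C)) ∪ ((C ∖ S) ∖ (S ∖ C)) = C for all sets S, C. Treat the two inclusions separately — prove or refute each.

(⟹) Let x ∈ (C ∖ (S ∖ C)) ∪ ((C ∖ S) ∖ (S ∖ C)). Then either x ∈ C and x ∉ S; or x ∈ S ∩ C. In each case x ∈ C, so (C ∖ (S ∖ C)) ∪ ((C ∖ S) ∖ (S ∖ C)) ⊆ C.

(⟸) Let x ∈ C. Then either x ∈ C and x ∉ S; or x ∈ S ∩ C. In each case x ∈ (C ∖ (S ∖ C)) ∪ ((C ∖ S) ∖ (S ∖ C)), so C ⊆ (C ∖ (S ∖ C)) ∪ ((C ∖ S) ∖ (S ∖ C)).

Both inclusions hold; the sets are equal.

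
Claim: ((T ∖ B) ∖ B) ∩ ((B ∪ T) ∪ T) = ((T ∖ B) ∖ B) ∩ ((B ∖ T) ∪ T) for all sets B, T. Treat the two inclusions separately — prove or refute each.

Both inclusions hold.

(⊆) Let x ∈ ((T ∖ B) ∖ B) ∩ ((B ∪ T) ∪ T). Then x ∈ T and x ∉ B, from which x ∈ ((T ∖ B) ∖ B) ∩ ((B ∖ T) ∪ T).

(⊇) Let x ∈ ((T ∖ B) ∖ B) ∩ ((B ∖ T) ∪ T). Then x ∈ T and x ∉ B, from which x ∈ ((T ∖ B) ∖ B) ∩ ((B ∪ T) ∪ T).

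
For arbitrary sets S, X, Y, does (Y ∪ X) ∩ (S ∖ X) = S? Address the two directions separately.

(⊆) holds; (⊇) fails.

(⟹) Let x ∈ (Y ∪ X) ∩ (S ∖ X). Then x ∈ S ∩ Y and x ∉ X, from which x ∈ S.

(⟸) This inclusion fails. Take S = {1}, X = ∅, Y = ∅; then 1 ∈ S but 1 ∉ (Y ∪ X) ∩ (S ∖ X).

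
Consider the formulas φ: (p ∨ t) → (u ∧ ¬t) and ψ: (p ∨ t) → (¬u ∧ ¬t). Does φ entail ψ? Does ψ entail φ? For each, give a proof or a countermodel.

(⇒) fails and (⇐) fails.

[⇒] This fails. Under p = T, t = F, u = T, the left side is true but the right side is false.

[⇐] This fails. Under p = T, t = F, u = F, the left side is false but the right side is true.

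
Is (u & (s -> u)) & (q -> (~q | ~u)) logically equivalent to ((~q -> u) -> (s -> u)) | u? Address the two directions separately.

The forward direction holds; the converse fails.

[⇒] Assume the antecedent. If q is true, the antecedent cannot hold. If q is false, ((~q -> u) -> (s -> u)) | u reduces to true regardless of the other variables. Either way ((~q -> u) -> (s -> u)) | u holds.

[⇐] This fails. Under q = F, u = F, s = F, the left side is false but the right side is true.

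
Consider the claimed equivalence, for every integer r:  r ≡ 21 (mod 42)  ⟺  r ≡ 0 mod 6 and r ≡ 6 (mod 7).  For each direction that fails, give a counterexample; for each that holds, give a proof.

(⇒) This fails: r = 21 gives 21 ≡ 21 (mod 42) but 21 ≡ 3 (mod 6), so the conjunction on the right does not hold.

(⇐) This fails: r = 6 satisfies both congruences on the right (6 ≡ 0 mod 6 and 6 ≡ 6 mod 7) yet 6 ≡ 6 (mod 42), not 21.

Neither implication holds.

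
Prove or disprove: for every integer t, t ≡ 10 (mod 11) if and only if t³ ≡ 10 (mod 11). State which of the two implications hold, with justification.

Both directions hold.

[⇒] Suppose t ≡ 10 (mod 11). Write t = 11j + 10. Then (11j + 10)³ = 1331j³ + 3630j² + 3300j + 1000 = 11(121j³ + 330j² + 300j + 90) + 10, so t³ ≡ 10 (mod 11).

[⇐] Conversely, suppose t³ ≡ 10 (mod 11). The only residue r in {0, …, 10} with r³ ≡ 10 (mod 11) is r = 10, so t ≡ 10 (mod 11).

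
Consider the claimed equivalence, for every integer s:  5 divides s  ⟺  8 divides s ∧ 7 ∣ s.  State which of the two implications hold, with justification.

(→) This fails: take s = 5. Certainly 5 ∣ 5, but 8 ∤ 5.

(←) This fails: take s = 56. Both 8 ∣ 56 and 7 ∣ 56, yet 56 is not a multiple of 5 (since 56 = 11·5 + 1), so 5 ∤ 56.

(⇒) fails and (⇐) fails.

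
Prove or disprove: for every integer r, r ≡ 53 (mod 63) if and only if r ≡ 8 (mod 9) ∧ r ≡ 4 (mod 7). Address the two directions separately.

(⇒) Suppose r ≡ 53 (mod 63); write r = 63j + 53. Since 9 ∣ 63, reducing mod 9 gives r ≡ 53 ≡ 8 (mod 9); since 7 ∣ 63, reducing mod 7 gives r ≡ 53 ≡ 4 (mod 7).

(⇐) Conversely, if r ≡ 8 (mod 9) and r ≡ 4 (mod 7), then by the Chinese remainder theorem r ≡ 53 (mod 63). This is exactly r ≡ 53 (mod 63).

Both directions hold; the statement is true.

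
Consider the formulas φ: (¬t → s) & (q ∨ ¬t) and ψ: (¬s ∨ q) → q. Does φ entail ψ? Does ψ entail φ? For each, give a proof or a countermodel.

The forward direction holds; the converse fails.

(←) This fails. Under s = T, t = T, q = F, the left side is false but the right side is true.

(→) Assume the antecedent. If s is true, (¬s ∨ q) → q reduces to true regardless of the other variables. If s is false, the antecedent forces (s = F, t = T, q = T), and (¬s ∨ q) → q holds there. Either way (¬s ∨ q) → q holds.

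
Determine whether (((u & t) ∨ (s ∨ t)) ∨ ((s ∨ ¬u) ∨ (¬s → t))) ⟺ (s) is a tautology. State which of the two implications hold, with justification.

Only the reverse direction holds.

Forward direction. This fails. Under s = F, u = F, t = F, the left side is true but the right side is false.

Converse. Assume the antecedent. If s is true, the consequent reduces to true regardless of the other variables. If s is false, the antecedent cannot hold. Either way the consequent holds.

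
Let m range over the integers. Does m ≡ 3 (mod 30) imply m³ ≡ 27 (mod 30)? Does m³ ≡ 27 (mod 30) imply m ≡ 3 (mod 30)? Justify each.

Both directions hold; the statement is true.

(⇒) Suppose m ≡ 3 (mod 30). Write m = 30j + 3. Then (30j + 3)³ = 27000j³ + 8100j² + 810j + 27 = 30(900j³ + 270j² + 27j) + 27, so m³ ≡ 27 (mod 30).

(⇐) Conversely, suppose m³ ≡ 27 (mod 30). The only residue r in {0, …, 29} with r³ ≡ 27 (mod 30) is r = 3, so m ≡ 3 (mod 30).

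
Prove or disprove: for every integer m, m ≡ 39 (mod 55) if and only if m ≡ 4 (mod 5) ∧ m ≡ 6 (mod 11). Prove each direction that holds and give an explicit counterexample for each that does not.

Forward direction. Suppose m ≡ 39 (mod 55); write m = 55j + 39. Since 5 ∣ 55, reducing mod 5 gives m ≡ 39 ≡ 4 (mod 5); since 11 ∣ 55, reducing mod 11 gives m ≡ 39 ≡ 6 (mod 11).

Converse. If m ≡ 4 (mod 5) and m ≡ 6 (mod 11), then by the Chinese remainder theorem m ≡ 39 (mod 55). This is exactly m ≡ 39 (mod 55).

Both directions hold; the statement is true.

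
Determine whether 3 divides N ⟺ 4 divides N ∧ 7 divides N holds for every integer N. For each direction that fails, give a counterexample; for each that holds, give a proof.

(⇒) fails and (⇐) fails.

(⟹) This fails: take N = 3. Certainly 3 ∣ 3, but 4 ∤ 3.

(⟸) This fails: take N = 28. Both 4 ∣ 28 and 7 ∣ 28, yet 28 is not a multiple of 3 (since 28 = 9·3 + 1), so 3 ∤ 28.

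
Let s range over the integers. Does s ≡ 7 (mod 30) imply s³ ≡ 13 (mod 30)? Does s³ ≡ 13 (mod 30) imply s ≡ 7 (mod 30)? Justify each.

(→) Suppose s ≡ 7 (mod 30). Write s = 30j + 7. Then (30j + 7)³ = 27000j³ + 18900j² + 4410j + 343 = 30(900j³ + 630j² + 147j + 11) + 13, so s³ ≡ 13 (mod 30).

(←) Conversely, suppose s³ ≡ 13 (mod 30). The only residue r in {0, …, 29} with r³ ≡ 13 (mod 30) is r = 7, so s ≡ 7 (mod 30).

Equivalent; both directions hold.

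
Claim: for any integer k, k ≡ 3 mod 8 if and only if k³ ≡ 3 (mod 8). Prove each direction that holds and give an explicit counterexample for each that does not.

Forward direction. Suppose k ≡ 3 mod 8. Write k = 8j + 3. Then (8j + 3)³ = 512j³ + 576j² + 216j + 27 = 8(64j³ + 72j² + 27j + 3) + 3, so k³ ≡ 3 (mod 8).

Converse. Suppose k³ ≡ 3 (mod 8). The only residue r in {0, …, 7} with r³ ≡ 3 (mod 8) is r = 3, so k ≡ 3 (mod 8).

Equivalent; both directions hold.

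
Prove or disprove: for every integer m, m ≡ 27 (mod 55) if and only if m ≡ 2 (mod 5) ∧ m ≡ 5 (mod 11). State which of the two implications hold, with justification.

Both directions hold.

[⇒] Suppose m ≡ 27 (mod 55); write m = 55j + 27. Since 5 ∣ 55, reducing mod 5 gives m ≡ 27 ≡ 2 (mod 5); since 11 ∣ 55, reducing mod 11 gives m ≡ 27 ≡ 5 (mod 11).

[⇐] Conversely, if m ≡ 2 (mod 5) and m ≡ 5 (mod 11), then by the Chinese remainder theorem m ≡ 27 (mod 55). This is exactly m ≡ 27 (mod 55).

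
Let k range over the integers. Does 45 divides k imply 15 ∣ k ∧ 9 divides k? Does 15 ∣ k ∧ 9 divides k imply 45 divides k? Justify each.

Both implications hold.

(⟸) Suppose 15 ∣ k and 9 ∣ k. Any common multiple of 15 and 9 is a multiple of their lcm; here lcm(15, 9) = 15·9/gcd(15, 9) = 135/3 = 45, so 45 ∣ k.

(⟹) If 45 ∣ k, write k = 45q. Since 45 = 3·15, k = 15·(3q), so 15 ∣ k; and since 45 = 5·9, k = 9·(5q), so 9 ∣ k.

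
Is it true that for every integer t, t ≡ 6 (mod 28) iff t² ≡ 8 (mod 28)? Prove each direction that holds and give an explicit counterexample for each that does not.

The forward direction holds; the converse fails.

(→) Suppose t ≡ 6 (mod 28). Write t = 28j + 6. Then (28j + 6)² = 784j² + 336j + 36 = 28(28j² + 12j + 1) + 8, so t² ≡ 8 (mod 28).

(←) This fails: take t = 8. Then 8² = 64 ≡ 8 (mod 28), yet 8 ≡ 8 (mod 28), not 6.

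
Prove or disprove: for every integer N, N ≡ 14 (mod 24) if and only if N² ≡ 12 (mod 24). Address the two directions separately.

Both directions fail.

Forward direction. This fails: take N = 14. Then 14 ≡ 14 (mod 24), but 14² = 196 ≡ 4 (mod 24), not 12.

Converse. This fails: take N = 6. Then 6² = 36 ≡ 12 (mod 24), yet 6 ≡ 6 (mod 24), not 14.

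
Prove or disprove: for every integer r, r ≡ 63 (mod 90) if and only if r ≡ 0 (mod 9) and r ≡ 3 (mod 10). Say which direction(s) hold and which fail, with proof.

Forward direction. Suppose r ≡ 63 (mod 90); write r = 90j + 63. Since 9 ∣ 90, reducing mod 9 gives r ≡ 63 ≡ 0 (mod 9); since 10 ∣ 90, reducing mod 10 gives r ≡ 63 ≡ 3 (mod 10).

Converse. If r ≡ 0 (mod 9) and r ≡ 3 (mod 10), then by the Chinese remainder theorem r ≡ 63 (mod 90). This is exactly r ≡ 63 (mod 90).

Both implications hold.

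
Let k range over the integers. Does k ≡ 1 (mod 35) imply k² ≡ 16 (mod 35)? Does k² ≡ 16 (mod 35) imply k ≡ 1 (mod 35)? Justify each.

(⇒) fails and (⇐) fails.

[⇒] This fails: take k = 1. Then 1 ≡ 1 (mod 35), but 1² = 1 ≡ 1 (mod 35), not 16.

[⇐] This fails: take k = 4. Then 4² = 16 ≡ 16 (mod 35), yet 4 ≡ 4 (mod 35), not 1.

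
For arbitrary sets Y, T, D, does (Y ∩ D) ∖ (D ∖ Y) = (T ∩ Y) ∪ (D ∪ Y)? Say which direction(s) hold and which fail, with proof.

Only the forward inclusion holds.

(⟹) Let x ∈ (Y ∩ D) ∖ (D ∖ Y). Then either x ∈ Y ∩ D and x ∉ T; or x ∈ Y ∩ T ∩ D. In each case x ∈ (T ∩ Y) ∪ (D ∪ Y), so (Y ∩ D) ∖ (D ∖ Y) ⊆ (T ∩ Y) ∪ (D ∪ Y).

(⟸) This inclusion fails. Take Y = {1}, T = ∅, D = ∅; then 1 ∈ (T ∩ Y) ∪ (D ∪ Y) but 1 ∉ (Y ∩ D) ∖ (D ∖ Y).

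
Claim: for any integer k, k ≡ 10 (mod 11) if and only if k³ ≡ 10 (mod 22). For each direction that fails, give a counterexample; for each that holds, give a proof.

(⇒) This fails: take k = 21. Then 21 ≡ 10 (mod 11), but 21³ = 9261 ≡ 21 (mod 22), not 10.

(⇐) Conversely, the residues r modulo 22 with r³ ≡ 10 (mod 22) are exactly {10}, and each is ≡ 10 (mod 11).

Only the converse holds.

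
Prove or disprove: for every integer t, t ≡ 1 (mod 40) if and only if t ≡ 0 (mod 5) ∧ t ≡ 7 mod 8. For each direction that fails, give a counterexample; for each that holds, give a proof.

(⇒) This fails: t = 1 gives 1 ≡ 1 (mod 40) but 1 ≡ 1 (mod 5), so the conjunction on the right does not hold.

(⇐) This fails: t = 15 satisfies both congruences on the right (15 ≡ 0 mod 5 and 15 ≡ 7 mod 8) yet 15 ≡ 15 (mod 40), not 1.

Both directions fail.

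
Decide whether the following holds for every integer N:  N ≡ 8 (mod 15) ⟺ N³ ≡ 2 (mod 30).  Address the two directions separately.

Only the reverse direction holds.

Forward direction. This fails: take N = 23. Then 23 ≡ 8 (mod 15), but 23³ = 12167 ≡ 17 (mod 30), not 2.

Converse. The residues r modulo 30 with r³ ≡ 2 (mod 30) are exactly {8}, and each is ≡ 8 (mod 15).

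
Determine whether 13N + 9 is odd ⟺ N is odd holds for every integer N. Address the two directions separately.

Neither direction holds.

(⇒) This fails: N = 0 gives 13N + 9 = 9, which is odd, but 0 is even, not odd.

(⇐) This also fails: N = 1 is odd, but 13N + 9 = 22 is even, not odd.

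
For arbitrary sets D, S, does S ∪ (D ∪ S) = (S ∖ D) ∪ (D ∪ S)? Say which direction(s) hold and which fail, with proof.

The two sets are equal.

(⊆) Let x ∈ S ∪ (D ∪ S). Then either x ∈ D and x ∉ S; or x ∈ S and x ∉ D; or x ∈ D ∩ S. In each case x ∈ (S ∖ D) ∪ (D ∪ S), so S ∪ (D ∪ S) ⊆ (S ∖ D) ∪ (D ∪ S).

(⊇) Let x ∈ (S ∖ D) ∪ (D ∪ S). Then either x ∈ D and x ∉ S; or x ∈ S and x ∉ D; or x ∈ D ∩ S. In each case x ∈ S ∪ (D ∪ S), so (S ∖ D) ∪ (D ∪ S) ⊆ S ∪ (D ∪ S).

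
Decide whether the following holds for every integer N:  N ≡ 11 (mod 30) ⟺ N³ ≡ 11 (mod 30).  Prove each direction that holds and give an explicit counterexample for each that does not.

[⇒] Suppose N ≡ 11 (mod 30). Write N = 30j + 11. Then (30j + 11)³ = 27000j³ + 29700j² + 10890j + 1331 = 30(900j³ + 990j² + 363j + 44) + 11, so N³ ≡ 11 (mod 30).

[⇐] Conversely, suppose N³ ≡ 11 (mod 30). The only residue r in {0, …, 29} with r³ ≡ 11 (mod 30) is r = 11, so N ≡ 11 (mod 30).

Equivalent; both directions hold.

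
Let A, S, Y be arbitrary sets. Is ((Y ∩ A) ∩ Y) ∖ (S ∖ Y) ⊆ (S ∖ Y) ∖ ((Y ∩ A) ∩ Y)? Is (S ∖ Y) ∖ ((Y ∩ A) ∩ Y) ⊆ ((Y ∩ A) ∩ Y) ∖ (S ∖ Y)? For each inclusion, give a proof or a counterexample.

Forward inclusion. This inclusion fails. Take A = {1}, S = ∅, Y = {1}; then 1 ∈ ((Y ∩ A) ∩ Y) ∖ (S ∖ Y) but 1 ∉ (S ∖ Y) ∖ ((Y ∩ A) ∩ Y).

Reverse inclusion. This inclusion fails. Take A = ∅, S = {1}, Y = ∅; then 1 ∈ (S ∖ Y) ∖ ((Y ∩ A) ∩ Y) but 1 ∉ ((Y ∩ A) ∩ Y) ∖ (S ∖ Y).

(⊆) fails and (⊇) fails.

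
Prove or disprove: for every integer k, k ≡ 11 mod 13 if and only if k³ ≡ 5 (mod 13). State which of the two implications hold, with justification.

Only the forward direction holds.

Forward direction. Suppose k ≡ 11 mod 13. Write k = 13j + 11. Then (13j + 11)³ = 2197j³ + 5577j² + 4719j + 1331 = 13(169j³ + 429j² + 363j + 102) + 5, so k³ ≡ 5 (mod 13).

Converse. This fails: take k = 7. Then 7³ = 343 ≡ 5 (mod 13), yet 7 ≡ 7 (mod 13), not 11.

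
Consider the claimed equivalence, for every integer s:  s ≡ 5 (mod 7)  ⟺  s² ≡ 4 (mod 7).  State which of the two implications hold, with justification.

(⇒) holds; (⇐) fails.

Forward direction. Suppose s ≡ 5 (mod 7). Write s = 7j + 5. Then (7j + 5)² = 49j² + 70j + 25 = 7(7j² + 10j + 3) + 4, so s² ≡ 4 (mod 7).

Converse. This fails: take s = 2. Then 2² = 4 ≡ 4 (mod 7), yet 2 ≡ 2 (mod 7), not 5.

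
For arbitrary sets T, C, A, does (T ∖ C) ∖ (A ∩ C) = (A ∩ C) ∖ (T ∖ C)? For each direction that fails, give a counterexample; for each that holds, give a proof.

(⊆) This inclusion fails. Take T = {1}, C = ∅, A = ∅; then 1 ∈ (T ∖ C) ∖ (A ∩ C) but 1 ∉ (A ∩ C) ∖ (T ∖ C).

(⊇) This inclusion fails. Take T = ∅, C = {1}, A = {1}; then 1 ∈ (A ∩ C) ∖ (T ∖ C) but 1 ∉ (T ∖ C) ∖ (A ∩ C).

(⊆) fails and (⊇) fails.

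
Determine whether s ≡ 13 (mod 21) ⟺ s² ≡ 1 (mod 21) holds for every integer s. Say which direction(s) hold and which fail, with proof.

Only the forward direction holds.

[⇐] This fails: take s = 1. Then 1² = 1 ≡ 1 (mod 21), yet 1 ≡ 1 (mod 21), not 13.

[⇒] Suppose s ≡ 13 (mod 21). Write s = 21j + 13. Then (21j + 13)² = 441j² + 546j + 169 = 21(21j² + 26j + 8) + 1, so s² ≡ 1 (mod 21).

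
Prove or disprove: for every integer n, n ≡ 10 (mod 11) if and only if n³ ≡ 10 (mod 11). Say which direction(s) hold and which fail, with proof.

Forward direction. Suppose n ≡ 10 (mod 11). Write n = 11j + 10. Then (11j + 10)³ = 1331j³ + 3630j² + 3300j + 1000 = 11(121j³ + 330j² + 300j + 90) + 10, so n³ ≡ 10 (mod 11).

Converse. Suppose n³ ≡ 10 (mod 11). The only residue r in {0, …, 10} with r³ ≡ 10 (mod 11) is r = 10, so n ≡ 10 (mod 11).

Both directions hold.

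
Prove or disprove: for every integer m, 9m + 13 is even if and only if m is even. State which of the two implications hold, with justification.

Neither direction holds.

(⇒) This fails: m = 5 gives 9m + 13 = 58, which is even, but 5 is odd, not even.

(⇐) This also fails: m = 0 is even, but 9m + 13 = 13 is odd, not even.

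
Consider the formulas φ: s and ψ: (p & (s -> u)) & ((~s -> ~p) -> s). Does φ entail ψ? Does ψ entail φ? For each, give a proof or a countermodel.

(⇒) fails and (⇐) fails.

[⇒] This fails. Under p = F, u = F, s = T, the left side is true but the right side is false.

[⇐] This fails. Under p = T, u = F, s = F, the left side is false but the right side is true.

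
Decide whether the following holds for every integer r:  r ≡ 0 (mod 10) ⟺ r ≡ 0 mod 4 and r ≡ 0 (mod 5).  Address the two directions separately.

Only the converse holds.

(←) If r ≡ 0 (mod 4) and r ≡ 0 (mod 5), then by the Chinese remainder theorem r ≡ 0 (mod 20). Since 0 ≡ 0 (mod 10) and 10 ∣ 20, we get r ≡ 0 (mod 10).

(→) This fails: r = 10 gives 10 ≡ 0 (mod 10) but 10 ≡ 2 (mod 4), so the conjunction on the right does not hold.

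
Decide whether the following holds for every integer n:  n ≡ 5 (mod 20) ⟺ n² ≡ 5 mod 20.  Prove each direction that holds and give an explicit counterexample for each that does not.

(⇒) holds; (⇐) fails.

[⇒] Suppose n ≡ 5 (mod 20). Write n = 20j + 5. Then (20j + 5)² = 400j² + 200j + 25 = 20(20j² + 10j + 1) + 5, so n² ≡ 5 (mod 20).

[⇐] This fails: take n = 15. Then 15² = 225 ≡ 5 (mod 20), yet 15 ≡ 15 (mod 20), not 5.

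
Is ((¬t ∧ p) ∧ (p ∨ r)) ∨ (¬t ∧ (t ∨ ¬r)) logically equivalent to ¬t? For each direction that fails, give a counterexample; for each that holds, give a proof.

The forward direction holds; the converse fails.

Converse. This fails. Under t = F, p = F, r = T, the left side is false but the right side is true.

Forward direction. Assume the antecedent. If t is true, the antecedent cannot hold. If t is false, ¬t reduces to true regardless of the other variables. Either way ¬t holds.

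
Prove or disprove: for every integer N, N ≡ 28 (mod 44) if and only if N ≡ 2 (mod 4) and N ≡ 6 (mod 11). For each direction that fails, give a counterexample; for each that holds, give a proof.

(⟹) This fails: N = 28 gives 28 ≡ 28 (mod 44) but 28 ≡ 0 (mod 4), so the conjunction on the right does not hold.

(⟸) This fails: N = 6 satisfies both congruences on the right (6 ≡ 2 mod 4 and 6 ≡ 6 mod 11) yet 6 ≡ 6 (mod 44), not 28.

Both directions fail.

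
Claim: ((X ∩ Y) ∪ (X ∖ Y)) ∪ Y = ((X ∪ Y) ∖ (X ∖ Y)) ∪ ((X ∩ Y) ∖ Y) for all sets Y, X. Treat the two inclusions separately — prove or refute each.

Only the reverse inclusion holds.

(⊇) Let x ∈ ((X ∪ Y) ∖ (X ∖ Y)) ∪ ((X ∩ Y) ∖ Y). Then either x ∈ Y and x ∉ X; or x ∈ Y ∩ X. In each case x ∈ ((X ∩ Y) ∪ (X ∖ Y)) ∪ Y, so ((X ∪ Y) ∖ (X ∖ Y)) ∪ ((X ∩ Y) ∖ Y) ⊆ ((X ∩ Y) ∪ (X ∖ Y)) ∪ Y.

(⊆) This inclusion fails. Take Y = ∅, X = {1}; then 1 ∈ ((X ∩ Y) ∪ (X ∖ Y)) ∪ Y but 1 ∉ ((X ∪ Y) ∖ (X ∖ Y)) ∪ ((X ∩ Y) ∖ Y).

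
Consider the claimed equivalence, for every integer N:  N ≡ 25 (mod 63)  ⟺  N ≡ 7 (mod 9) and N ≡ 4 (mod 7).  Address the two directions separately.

Both implications hold.

[⇒] Suppose N ≡ 25 (mod 63); write N = 63j + 25. Since 9 ∣ 63, reducing mod 9 gives N ≡ 25 ≡ 7 (mod 9); since 7 ∣ 63, reducing mod 7 gives N ≡ 25 ≡ 4 (mod 7).

[⇐] Conversely, if N ≡ 7 (mod 9) and N ≡ 4 (mod 7), then by the Chinese remainder theorem N ≡ 25 (mod 63). This is exactly N ≡ 25 (mod 63).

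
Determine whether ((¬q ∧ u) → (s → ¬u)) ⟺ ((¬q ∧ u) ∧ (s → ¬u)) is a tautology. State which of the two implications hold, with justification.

[⇐] Assume the antecedent. If q is true, the antecedent cannot hold. If q is false, the antecedent forces (q = F, u = T, s = F), and (¬q ∧ u) → (s → ¬u) holds there. Either way (¬q ∧ u) → (s → ¬u) holds.

[⇒] This fails. Under q = F, u = F, s = F, the left side is true but the right side is false.

Only the converse holds.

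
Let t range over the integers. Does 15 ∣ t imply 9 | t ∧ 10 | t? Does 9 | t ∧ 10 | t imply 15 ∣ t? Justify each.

The forward direction fails; the converse holds.

(⇐) Suppose 9 ∣ t and 10 ∣ t. Any common multiple of 9 and 10 is a multiple of their lcm; here gcd(9, 10) = 1, so lcm(9, 10) = 9·10 = 90, so 90 ∣ t. Since 15 ∣ 90, it follows that 15 ∣ t.

(⇒) This fails: take t = 15. Certainly 15 ∣ 15, but 9 ∤ 15.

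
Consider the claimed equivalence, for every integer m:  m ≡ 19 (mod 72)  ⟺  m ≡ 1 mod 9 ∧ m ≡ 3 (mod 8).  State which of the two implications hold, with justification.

Both directions hold; the statement is true.

Converse. If m ≡ 1 (mod 9) and m ≡ 3 (mod 8), then by the Chinese remainder theorem m ≡ 19 (mod 72). This is exactly m ≡ 19 (mod 72).

Forward direction. Suppose m ≡ 19 (mod 72); write m = 72j + 19. Since 9 ∣ 72, reducing mod 9 gives m ≡ 19 ≡ 1 (mod 9); since 8 ∣ 72, reducing mod 8 gives m ≡ 19 ≡ 3 (mod 8).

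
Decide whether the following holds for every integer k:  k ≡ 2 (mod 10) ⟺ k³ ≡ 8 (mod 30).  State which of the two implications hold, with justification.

Not equivalent: only (⇐) holds.

Forward direction. This fails: take k = 12. Then 12 ≡ 2 (mod 10), but 12³ = 1728 ≡ 18 (mod 30), not 8.

Converse. The residues r modulo 30 with r³ ≡ 8 (mod 30) are exactly {2}, and each is ≡ 2 (mod 10).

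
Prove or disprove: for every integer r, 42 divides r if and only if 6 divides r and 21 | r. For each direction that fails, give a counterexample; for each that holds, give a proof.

Both directions hold; the statement is true.

(⇒) If 42 ∣ r, write r = 42q. Since 42 = 7·6, r = 6·(7q), so 6 ∣ r; and since 42 = 2·21, r = 21·(2q), so 21 ∣ r.

(⇐) Suppose 6 ∣ r and 21 ∣ r. Any common multiple of 6 and 21 is a multiple of their lcm; here lcm(6, 21) = 6·21/gcd(6, 21) = 126/3 = 42, so 42 ∣ r.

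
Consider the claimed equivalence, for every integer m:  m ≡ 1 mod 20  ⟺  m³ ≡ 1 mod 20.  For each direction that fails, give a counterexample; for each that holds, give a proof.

(⇒) Suppose m ≡ 1 mod 20. Write m = 20j + 1. Then (20j + 1)³ = 8000j³ + 1200j² + 60j + 1 = 20(400j³ + 60j² + 3j) + 1, so m³ ≡ 1 (mod 20).

(⇐) Conversely, suppose m³ ≡ 1 (mod 20). The only residue r in {0, …, 19} with r³ ≡ 1 (mod 20) is r = 1, so m ≡ 1 (mod 20).

Equivalent; both directions hold.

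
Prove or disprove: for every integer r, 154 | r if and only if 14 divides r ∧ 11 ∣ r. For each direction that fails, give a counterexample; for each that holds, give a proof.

Both implications hold.

(⟹) If 154 ∣ r, write r = 154q. Since 154 = 11·14, r = 14·(11q), so 14 ∣ r; and since 154 = 14·11, r = 11·(14q), so 11 ∣ r.

(⟸) Suppose 14 ∣ r and 11 ∣ r. Any common multiple of 14 and 11 is a multiple of their lcm; here gcd(14, 11) = 1, so lcm(14, 11) = 14·11 = 154, so 154 ∣ r.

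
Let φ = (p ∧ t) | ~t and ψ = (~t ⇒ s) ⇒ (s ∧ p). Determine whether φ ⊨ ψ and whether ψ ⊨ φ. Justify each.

(←) Assume the antecedent. If s is true, the antecedent forces (s = T, p = T, t = F) or (s = T, p = T, t = T), and (p ∧ t) | ~t holds there. If s is false, the antecedent forces (s = F, p = F, t = F) or (s = F, p = T, t = F), and (p ∧ t) | ~t holds there. Either way (p ∧ t) | ~t holds.

(→) This fails. Under s = T, p = F, t = F, the left side is true but the right side is false.

(⇒) fails; (⇐) holds.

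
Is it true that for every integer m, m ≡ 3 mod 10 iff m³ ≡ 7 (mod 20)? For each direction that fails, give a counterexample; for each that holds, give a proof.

(→) This fails: take m = 13. Then 13 ≡ 3 (mod 10), but 13³ = 2197 ≡ 17 (mod 20), not 7.

(←) Conversely, the residues r modulo 20 with r³ ≡ 7 (mod 20) are exactly {3}, and each is ≡ 3 (mod 10).

Not equivalent: only (⇐) holds.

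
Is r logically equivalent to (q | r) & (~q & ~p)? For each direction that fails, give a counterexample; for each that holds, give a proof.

(⇒) This fails. Under q = T, r = T, p = F, the left side is true but the right side is false.

(⇐) Assume the antecedent. If q is true, the antecedent cannot hold. If q is false, the antecedent forces (q = F, r = T, p = F), and r holds there. Either way r holds.

Only the converse holds.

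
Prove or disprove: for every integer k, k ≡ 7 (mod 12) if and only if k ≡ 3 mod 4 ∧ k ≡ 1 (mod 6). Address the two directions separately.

(⟹) Suppose k ≡ 7 (mod 12); write k = 12j + 7. Since 4 ∣ 12, reducing mod 4 gives k ≡ 7 ≡ 3 (mod 4); since 6 ∣ 12, reducing mod 6 gives k ≡ 7 ≡ 1 (mod 6).

(⟸) Conversely, if k ≡ 3 (mod 4) and k ≡ 1 (mod 6), then by the Chinese remainder theorem k ≡ 7 (mod 12). This is exactly k ≡ 7 (mod 12).

Both directions hold; the statement is true.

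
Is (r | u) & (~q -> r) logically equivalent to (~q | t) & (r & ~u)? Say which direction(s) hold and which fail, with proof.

(⇒) This fails. Under u = T, r = T, t = F, q = F, the left side is true but the right side is false.

(⇐) Assume the antecedent. If r is true, (r | u) & (~q -> r) reduces to true regardless of the other variables. If r is false, the antecedent cannot hold. Either way (r | u) & (~q -> r) holds.

Only the converse holds.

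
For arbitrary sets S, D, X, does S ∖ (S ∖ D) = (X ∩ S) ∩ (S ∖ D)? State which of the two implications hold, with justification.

(⊆) This inclusion fails. Take S = {1}, D = {1}, X = ∅; then 1 ∈ S ∖ (S ∖ D) but 1 ∉ (X ∩ S) ∩ (S ∖ D).

(⊇) This inclusion fails. Take S = {1}, D = ∅, X = {1}; then 1 ∈ (X ∩ S) ∩ (S ∖ D) but 1 ∉ S ∖ (S ∖ D).

Neither inclusion holds.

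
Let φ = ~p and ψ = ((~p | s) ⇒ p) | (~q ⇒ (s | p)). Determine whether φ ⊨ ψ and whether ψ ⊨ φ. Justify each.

(⇒) This fails. Under p = F, s = F, q = F, the left side is true but the right side is false.

(⇐) This fails. Under p = T, s = F, q = F, the left side is false but the right side is true.

Neither implication holds.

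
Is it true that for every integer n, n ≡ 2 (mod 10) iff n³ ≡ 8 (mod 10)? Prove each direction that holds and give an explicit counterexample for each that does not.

Forward direction. Suppose n ≡ 2 (mod 10). Write n = 10j + 2. Then (10j + 2)³ = 1000j³ + 600j² + 120j + 8 = 10(100j³ + 60j² + 12j) + 8, so n³ ≡ 8 (mod 10).

Converse. Suppose n³ ≡ 8 (mod 10). The only residue r in {0, …, 9} with r³ ≡ 8 (mod 10) is r = 2, so n ≡ 2 (mod 10).

Equivalent; both directions hold.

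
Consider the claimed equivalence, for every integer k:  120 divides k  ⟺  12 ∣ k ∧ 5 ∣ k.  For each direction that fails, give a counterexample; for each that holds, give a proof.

Forward direction. If 120 ∣ k, write k = 120q. Since 120 = 10·12, k = 12·(10q), so 12 ∣ k; and since 120 = 24·5, k = 5·(24q), so 5 ∣ k.

Converse. This fails: take k = 60. Both 12 ∣ 60 and 5 ∣ 60, yet 60 is not a multiple of 120 (since 60 = 0·120 + 60), so 120 ∤ 60.

(⇒) holds; (⇐) fails.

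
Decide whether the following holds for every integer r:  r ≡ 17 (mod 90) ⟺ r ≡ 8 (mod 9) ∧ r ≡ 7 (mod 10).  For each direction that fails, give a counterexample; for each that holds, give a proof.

Equivalent; both directions hold.

(⟹) Suppose r ≡ 17 (mod 90); write r = 90j + 17. Since 9 ∣ 90, reducing mod 9 gives r ≡ 17 ≡ 8 (mod 9); since 10 ∣ 90, reducing mod 10 gives r ≡ 17 ≡ 7 (mod 10).

(⟸) Conversely, if r ≡ 8 (mod 9) and r ≡ 7 (mod 10), then by the Chinese remainder theorem r ≡ 17 (mod 90). This is exactly r ≡ 17 (mod 90).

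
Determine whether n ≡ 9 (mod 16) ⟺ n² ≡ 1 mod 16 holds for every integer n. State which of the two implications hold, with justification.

Only the forward direction holds.

(→) Suppose n ≡ 9 (mod 16). Write n = 16j + 9. Then (16j + 9)² = 256j² + 288j + 81 = 16(16j² + 18j + 5) + 1, so n² ≡ 1 (mod 16).

(←) This fails: take n = 1. Then 1² = 1 ≡ 1 (mod 16), yet 1 ≡ 1 (mod 16), not 9.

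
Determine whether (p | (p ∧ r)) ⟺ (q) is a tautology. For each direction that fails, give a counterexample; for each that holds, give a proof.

[⇒] This fails. Under p = T, r = F, q = F, the left side is true but the right side is false.

[⇐] This fails. Under p = F, r = F, q = T, the left side is false but the right side is true.

Both directions fail.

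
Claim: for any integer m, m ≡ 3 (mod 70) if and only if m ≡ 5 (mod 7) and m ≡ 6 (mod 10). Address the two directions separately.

(→) This fails: m = 3 gives 3 ≡ 3 (mod 70) but 3 ≡ 3 (mod 7), so the conjunction on the right does not hold.

(←) This fails: m = 26 satisfies both congruences on the right (26 ≡ 5 mod 7 and 26 ≡ 6 mod 10) yet 26 ≡ 26 (mod 70), not 3.

Neither implication holds.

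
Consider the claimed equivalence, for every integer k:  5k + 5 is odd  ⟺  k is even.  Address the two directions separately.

[⇒] Suppose 5k + 5 is odd. Since 5 is odd, 5k and k have the same parity, so 5k + 5 ≡ k + 5 (mod 2). As 5 is odd, 5k + 5 is odd exactly when k is even. Thus k is even.

[⇐] Conversely, suppose k is even; write k = 2j. Then 5k + 5 = 5·(2j) + 5 = 2·5j + 5, which is odd.

The biconditional holds.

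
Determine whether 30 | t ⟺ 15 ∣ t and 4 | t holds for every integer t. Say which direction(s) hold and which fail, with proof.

The forward direction fails; the converse holds.

(→) This fails: take t = 30. Certainly 30 ∣ 30, but 4 ∤ 30.

(←) Suppose 15 ∣ t and 4 ∣ t. Any common multiple of 15 and 4 is a multiple of their lcm; here gcd(15, 4) = 1, so lcm(15, 4) = 15·4 = 60, so 60 ∣ t. Since 30 ∣ 60, it follows that 30 ∣ t.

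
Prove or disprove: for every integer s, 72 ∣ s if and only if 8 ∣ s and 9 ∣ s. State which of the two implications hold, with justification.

[⇒] If 72 ∣ s, write s = 72q. Since 72 = 9·8, s = 8·(9q), so 8 ∣ s; and since 72 = 8·9, s = 9·(8q), so 9 ∣ s.

[⇐] Suppose 8 ∣ s and 9 ∣ s. Any common multiple of 8 and 9 is a multiple of their lcm; here gcd(8, 9) = 1, so lcm(8, 9) = 8·9 = 72, so 72 ∣ s.

The biconditional holds.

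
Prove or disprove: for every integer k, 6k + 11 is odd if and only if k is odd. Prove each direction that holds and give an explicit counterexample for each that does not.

Only the reverse direction holds.

(⇐) Suppose k is odd. Since 6 is even, 6k is even for every k, so 6k + 11 has the same parity as 11, which is odd. Hence 6k + 11 is odd.

(⇒) This fails: take k = 4. Then 6k + 11 = 35, which is odd, yet k = 4 is even, not odd.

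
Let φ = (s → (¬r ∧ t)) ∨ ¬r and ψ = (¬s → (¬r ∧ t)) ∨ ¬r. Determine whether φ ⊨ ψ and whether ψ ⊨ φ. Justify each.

(⇒) This fails. Under r = T, t = F, s = F, the left side is true but the right side is false.

(⇐) This fails. Under r = T, t = F, s = T, the left side is false but the right side is true.

Neither implication holds.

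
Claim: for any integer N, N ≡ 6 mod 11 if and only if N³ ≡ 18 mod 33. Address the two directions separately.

Only the reverse direction holds.

(⇐) The residues r modulo 33 with r³ ≡ 18 (mod 33) are exactly {6}, and each is ≡ 6 (mod 11).

(⇒) This fails: take N = 17. Then 17 ≡ 6 (mod 11), but 17³ = 4913 ≡ 29 (mod 33), not 18.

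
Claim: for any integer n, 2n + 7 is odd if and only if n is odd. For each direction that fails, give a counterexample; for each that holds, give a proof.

(⇒) fails; (⇐) holds.

(⟹) This fails: take n = 0. Then 2n + 7 = 7, which is odd, yet n = 0 is even, not odd.

(⟸) Suppose n is odd. Since 2 is even, 2n is even for every n, so 2n + 7 has the same parity as 7, which is odd. Hence 2n + 7 is odd.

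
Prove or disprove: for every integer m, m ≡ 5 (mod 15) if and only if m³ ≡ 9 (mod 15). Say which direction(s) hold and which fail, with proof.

Neither direction holds.

(⇒) This fails: take m = 5. Then 5 ≡ 5 (mod 15), but 5³ = 125 ≡ 5 (mod 15), not 9.

(⇐) This fails: take m = 9. Then 9³ = 729 ≡ 9 (mod 15), yet 9 ≡ 9 (mod 15), not 5.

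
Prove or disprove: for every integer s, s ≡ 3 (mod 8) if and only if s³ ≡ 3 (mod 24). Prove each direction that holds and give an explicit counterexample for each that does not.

(→) This fails: take s = 11. Then 11 ≡ 3 (mod 8), but 11³ = 1331 ≡ 11 (mod 24), not 3.

(←) Conversely, the residues r modulo 24 with r³ ≡ 3 (mod 24) are exactly {3}, and each is ≡ 3 (mod 8).

(⇒) fails; (⇐) holds.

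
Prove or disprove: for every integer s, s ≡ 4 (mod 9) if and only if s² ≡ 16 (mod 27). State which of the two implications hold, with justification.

Neither direction holds.

(⇒) This fails: take s = 13. Then 13 ≡ 4 (mod 9), but 13² = 169 ≡ 7 (mod 27), not 16.

(⇐) This fails: take s = 23. Then 23² = 529 ≡ 16 (mod 27), yet 23 ≡ 5 (mod 9), not 4.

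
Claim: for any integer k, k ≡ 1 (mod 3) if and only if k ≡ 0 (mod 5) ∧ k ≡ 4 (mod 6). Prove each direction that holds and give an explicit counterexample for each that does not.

(←) If k ≡ 0 (mod 5) and k ≡ 4 (mod 6), then by the Chinese remainder theorem k ≡ 10 (mod 30). Since 10 ≡ 1 (mod 3) and 3 ∣ 30, we get k ≡ 1 (mod 3).

(→) This fails: k = 1 gives 1 ≡ 1 (mod 3) but 1 ≡ 1 (mod 5), so the conjunction on the right does not hold.

(⇒) fails; (⇐) holds.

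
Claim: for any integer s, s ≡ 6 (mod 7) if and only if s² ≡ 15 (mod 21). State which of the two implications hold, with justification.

(⇒) fails and (⇐) fails.

Forward direction. This fails: take s = 13. Then 13 ≡ 6 (mod 7), but 13² = 169 ≡ 1 (mod 21), not 15.

Converse. This fails: take s = 15. Then 15² = 225 ≡ 15 (mod 21), yet 15 ≡ 1 (mod 7), not 6.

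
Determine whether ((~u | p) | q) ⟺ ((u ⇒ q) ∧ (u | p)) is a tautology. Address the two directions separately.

(⟸) Assume the antecedent. If q is true, (~u | p) | q reduces to true regardless of the other variables. If q is false, the antecedent forces (q = F, u = F, p = T), and (~u | p) | q holds there. Either way (~u | p) | q holds.

(⟹) This fails. Under q = F, u = F, p = F, the left side is true but the right side is false.

The forward direction fails; the converse holds.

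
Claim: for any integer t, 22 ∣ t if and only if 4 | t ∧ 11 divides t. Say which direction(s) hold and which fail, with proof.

(⟹) This fails: take t = 22. Certainly 22 ∣ 22, but 4 ∤ 22.

(⟸) Suppose 4 ∣ t and 11 ∣ t. Any common multiple of 4 and 11 is a multiple of their lcm; here gcd(4, 11) = 1, so lcm(4, 11) = 4·11 = 44, so 44 ∣ t. Since 22 ∣ 44, it follows that 22 ∣ t.

The forward direction fails; the converse holds.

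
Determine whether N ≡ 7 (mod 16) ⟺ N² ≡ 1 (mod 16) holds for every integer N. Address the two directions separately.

Only the forward direction holds.

(⇒) Suppose N ≡ 7 (mod 16). Write N = 16j + 7. Then (16j + 7)² = 256j² + 224j + 49 = 16(16j² + 14j + 3) + 1, so N² ≡ 1 (mod 16).

(⇐) This fails: take N = 1. Then 1² = 1 ≡ 1 (mod 16), yet 1 ≡ 1 (mod 16), not 7.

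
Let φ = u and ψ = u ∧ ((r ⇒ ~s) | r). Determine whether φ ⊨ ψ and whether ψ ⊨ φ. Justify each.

Both implications hold.

Converse. Assume the antecedent. If s is true, the antecedent forces (s = T, u = T, r = F) or (s = T, u = T, r = T), and u holds there. If s is false, the antecedent forces (s = F, u = T, r = F) or (s = F, u = T, r = T), and u holds there. Either way u holds.

Forward direction. Assume the antecedent. If s is true, the antecedent forces (s = T, u = T, r = F) or (s = T, u = T, r = T), and u ∧ ((r ⇒ ~s) | r) holds there. If s is false, the antecedent forces (s = F, u = T, r = F) or (s = F, u = T, r = T), and u ∧ ((r ⇒ ~s) | r) holds there. Either way u ∧ ((r ⇒ ~s) | r) holds.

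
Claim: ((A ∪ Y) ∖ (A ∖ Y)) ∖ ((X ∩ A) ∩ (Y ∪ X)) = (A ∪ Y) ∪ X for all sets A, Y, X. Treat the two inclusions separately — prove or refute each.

Forward inclusion. Let x ∈ ((A ∪ Y) ∖ (A ∖ Y)) ∖ ((X ∩ A) ∩ (Y ∪ X)). Then either x ∈ Y and x ∉ A, X; or x ∈ A ∩ Y and x ∉ X; or x ∈ Y ∩ X and x ∉ A. In each case x ∈ (A ∪ Y) ∪ X, so ((A ∪ Y) ∖ (A ∖ Y)) ∖ ((X ∩ A) ∩ (Y ∪ X)) ⊆ (A ∪ Y) ∪ X.

Reverse inclusion. This inclusion fails. Take A = {1}, Y = ∅, X = ∅; then 1 ∈ (A ∪ Y) ∪ X but 1 ∉ ((A ∪ Y) ∖ (A ∖ Y)) ∖ ((X ∩ A) ∩ (Y ∪ X)).

(⊆) holds; (⊇) fails.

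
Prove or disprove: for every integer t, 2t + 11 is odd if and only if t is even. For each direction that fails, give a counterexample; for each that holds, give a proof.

Only the converse holds.

Forward direction. This fails: take t = 1. Then 2t + 11 = 13, which is odd, yet t = 1 is odd, not even.

Converse. Suppose t is even. Since 2 is even, 2t is even for every t, so 2t + 11 has the same parity as 11, which is odd. Hence 2t + 11 is odd.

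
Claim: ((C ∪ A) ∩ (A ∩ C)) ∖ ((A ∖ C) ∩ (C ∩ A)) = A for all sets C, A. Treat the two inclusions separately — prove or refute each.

(⟹) Let x ∈ ((C ∪ A) ∩ (A ∩ C)) ∖ ((A ∖ C) ∩ (C ∩ A)). Then x ∈ C ∩ A, from which x ∈ A.

(⟸) This inclusion fails. Take C = ∅, A = {1}; then 1 ∈ A but 1 ∉ ((C ∪ A) ∩ (A ∩ C)) ∖ ((A ∖ C) ∩ (C ∩ A)).

Only the forward inclusion holds.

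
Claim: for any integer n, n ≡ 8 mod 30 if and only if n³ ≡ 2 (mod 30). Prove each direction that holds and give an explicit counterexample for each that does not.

(⇒) Suppose n ≡ 8 mod 30. Write n = 30j + 8. Then (30j + 8)³ = 27000j³ + 21600j² + 5760j + 512 = 30(900j³ + 720j² + 192j + 17) + 2, so n³ ≡ 2 (mod 30).

(⇐) Conversely, suppose n³ ≡ 2 (mod 30). The only residue r in {0, …, 29} with r³ ≡ 2 (mod 30) is r = 8, so n ≡ 8 (mod 30).

Equivalent; both directions hold.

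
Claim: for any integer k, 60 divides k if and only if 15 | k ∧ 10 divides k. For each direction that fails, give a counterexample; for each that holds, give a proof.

Only the forward implication holds.

(⇒) If 60 ∣ k, write k = 60q. Since 60 = 4·15, k = 15·(4q), so 15 ∣ k; and since 60 = 6·10, k = 10·(6q), so 10 ∣ k.

(⇐) This fails: take k = 30. Both 15 ∣ 30 and 10 ∣ 30, yet 30 is not a multiple of 60 (since 30 = 0·60 + 30), so 60 ∤ 30.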